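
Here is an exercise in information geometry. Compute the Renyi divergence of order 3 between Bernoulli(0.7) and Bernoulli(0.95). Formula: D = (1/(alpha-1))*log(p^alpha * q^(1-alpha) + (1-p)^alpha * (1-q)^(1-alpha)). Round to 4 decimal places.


Renyi divergence of order alpha between Bernoulli distributions:
D = (1/(alpha-1))*log(p^alpha * q^(1-alpha) + (1-p)^alpha * (1-q)^(1-alpha)).
alpha = 3, p = 0.7, q = 0.95.
p^alpha * q^(1-alpha) = 0.7^3 * 0.95^-2 = 0.380055.
(1-p)^alpha * (1-q)^(1-alpha) = 0.3^3 * 0.05^-2 = 10.8.
sum = 0.380055 + 10.8 = 11.180055.
D = (1/2)*log(11.180055) = 1.2071

1.2071


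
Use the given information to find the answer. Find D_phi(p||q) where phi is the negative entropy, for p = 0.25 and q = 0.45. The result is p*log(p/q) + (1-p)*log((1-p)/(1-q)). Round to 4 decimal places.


Bregman divergence with negative entropy generator:
D = p*log(p/q) + (1-p)*log((1-p)/(1-q)).
p = 0.25, q = 0.45.
p*log(p/q) = 0.25*log(0.25/0.45) = -0.146947.
(1-p)*log((1-p)/(1-q)) = 0.75*log(0.75/0.55) = 0.232616.
D = -0.146947 + 0.232616 = 0.0857

0.0857


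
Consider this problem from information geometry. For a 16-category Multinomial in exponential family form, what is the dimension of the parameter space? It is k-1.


Exponential family dimension calculation:
For Multinomial with k=16 categories, dim = k-1 = 15.

15


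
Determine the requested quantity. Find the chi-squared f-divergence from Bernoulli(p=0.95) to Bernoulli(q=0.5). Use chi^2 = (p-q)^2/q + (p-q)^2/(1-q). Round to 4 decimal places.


Chi-squared divergence between Bernoulli distributions:
chi^2 = (p-q)^2/q + (p-q)^2/(1-q).
p = 0.95, q = 0.5, p-q = 0.45.
(p-q)^2 = 0.2025.
term1 = 0.2025/0.5 = 0.405.
term2 = 0.2025/0.5 = 0.405.
chi^2 = 0.405 + 0.405 = 0.8100

0.8100


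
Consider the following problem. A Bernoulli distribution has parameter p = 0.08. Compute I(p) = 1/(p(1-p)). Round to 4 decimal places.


For Bernoulli(p), Fisher information is I(p) = 1/(p*(1-p)).
p = 0.08, 1-p = 0.92.
p*(1-p) = 0.0736.
I(p) = 1/0.0736 = 13.5870

13.5870


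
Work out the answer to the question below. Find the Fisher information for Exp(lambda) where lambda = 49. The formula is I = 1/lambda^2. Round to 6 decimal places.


Fisher information for exponential: I(lambda) = 1/lambda^2.
lambda = 49, lambda^2 = 2401.
I = 1/2401 = 0.000416

0.000416


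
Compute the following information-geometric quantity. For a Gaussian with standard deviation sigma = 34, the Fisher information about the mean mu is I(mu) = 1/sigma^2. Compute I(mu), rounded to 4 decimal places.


The Fisher information for the mean of a normal distribution is I(mu) = 1/sigma^2.
sigma = 34, so sigma^2 = 1156.
I(mu) = 1/1156 = 0.0009

0.0009


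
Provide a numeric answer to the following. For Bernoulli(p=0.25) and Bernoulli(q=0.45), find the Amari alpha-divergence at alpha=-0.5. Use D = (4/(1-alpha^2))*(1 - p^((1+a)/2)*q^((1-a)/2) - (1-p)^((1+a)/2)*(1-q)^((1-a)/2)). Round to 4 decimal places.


Amari alpha-divergence:
D = (4/(1-alpha^2))*(1 - p^((1+a)/2)*q^((1-a)/2) - (1-p)^((1+a)/2)*(1-q)^((1-a)/2)).
alpha = -0.5, p = 0.25, q = 0.45.
e1 = (1+alpha)/2 = 0.25, e2 = (1-alpha)/2 = 0.75.
t1 = p^e1 * q^e2 = 0.25^0.25 * 0.45^0.75 = 0.388503.
t2 = (1-p)^e1 * (1-q)^e2 = 0.75^0.25 * 0.55^0.75 = 0.594343.
4/(1-alpha^2) = 5.333333.
D = 5.333333*(1 - 0.388503 - 0.594343) = 0.0915

0.0915


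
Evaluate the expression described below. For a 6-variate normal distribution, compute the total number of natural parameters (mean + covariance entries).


Exponential family dimension calculation:
For 6-dim MVN: mean has 6 params, covariance has 6*7/2 = 21 unique entries.
Total dim = 6 + 21 = 27.

27


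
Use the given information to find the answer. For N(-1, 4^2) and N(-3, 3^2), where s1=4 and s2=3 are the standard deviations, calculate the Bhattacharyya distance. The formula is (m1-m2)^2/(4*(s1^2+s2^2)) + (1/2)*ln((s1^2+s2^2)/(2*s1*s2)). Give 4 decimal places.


Bhattacharyya distance between two Gaussians:
DB = (m1-m2)^2/(4*(s1^2+s2^2)) + (1/2)*ln((s1^2+s2^2)/(2*s1*s2)).
(m1-m2)^2 = (2)^2 = 4.
s1^2+s2^2 = 16 + 9 = 25.
term1 = 4/100 = 0.04.
term2 = 0.5*ln(25/24.0) = 0.020411.
DB = 0.04 + 0.020411 = 0.0604

0.0604


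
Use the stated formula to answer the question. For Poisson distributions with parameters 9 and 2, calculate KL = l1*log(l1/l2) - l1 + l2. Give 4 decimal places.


KL divergence for Poisson:
KL = l1*log(l1/l2) - l1 + l2.
l1 = 9, l2 = 2.
log(9/2) = 1.504077.
l1*log(l1/l2) = 9 * 1.504077 = 13.536697.
KL = 13.536697 - 9 + 2 = 6.5367

6.5367


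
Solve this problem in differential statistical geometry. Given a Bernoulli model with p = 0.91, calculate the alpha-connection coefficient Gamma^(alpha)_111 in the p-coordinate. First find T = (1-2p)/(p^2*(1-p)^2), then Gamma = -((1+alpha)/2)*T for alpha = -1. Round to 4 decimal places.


Skewness (Amari-Chentsov) tensor: T = (1-2p)/(p^2*(1-p)^2).
p = 0.91, 1-2p = -0.82, p^2 = 0.8281, (1-p)^2 = 0.0081.
T = -0.82/(0.8281 * 0.0081) = -122.249206.
In the p-coordinate, Gamma^(alpha) = Gamma^(0) - (alpha/2)*T with Gamma^(0) = (1/2)*g'(p) = -T/2,
so Gamma^(alpha) = -((1+alpha)/2)*T.
alpha = -1, -(1+alpha)/2 = 0.0.
Gamma = 0.0 * -122.249206 = 0.0000

0.0000


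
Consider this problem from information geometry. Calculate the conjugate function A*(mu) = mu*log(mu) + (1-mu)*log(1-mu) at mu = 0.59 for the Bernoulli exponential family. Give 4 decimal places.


Legendre transform for Bernoulli:
A*(mu) = mu*log(mu) + (1-mu)*log(1-mu).
mu = 0.59, 1-mu = 0.41.
mu*log(mu) = 0.59*log(0.59) = -0.311303.
(1-mu)*log(1-mu) = 0.41*log(0.41) = -0.365555.
A* = -0.311303 + -0.365555 = -0.6769

-0.6769


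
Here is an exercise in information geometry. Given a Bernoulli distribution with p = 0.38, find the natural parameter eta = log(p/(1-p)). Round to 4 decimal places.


Natural parameter for Bernoulli: eta = log(p/(1-p)).
p = 0.38, 1-p = 0.62.
p/(1-p) = 0.612903.
eta = log(0.612903) = -0.4895

-0.4895


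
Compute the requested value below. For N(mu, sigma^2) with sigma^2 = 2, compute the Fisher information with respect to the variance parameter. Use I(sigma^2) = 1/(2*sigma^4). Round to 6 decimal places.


Fisher information for variance: I(sigma^2) = 1/(2*sigma^4).
sigma^2 = 2, so sigma^4 = 4.
I = 1/(2*4) = 1/8 = 0.125000

0.125000


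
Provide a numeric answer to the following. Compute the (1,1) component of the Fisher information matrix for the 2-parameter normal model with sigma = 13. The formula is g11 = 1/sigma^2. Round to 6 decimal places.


For the 2-parameter normal family, the Fisher metric has:
  g11 = 1/sigma^2, g22 = 2/sigma^2.
sigma = 13, sigma^2 = 169.
g11 = 0.005917

0.005917


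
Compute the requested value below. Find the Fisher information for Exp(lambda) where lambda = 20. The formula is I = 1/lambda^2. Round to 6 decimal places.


Fisher information for exponential: I(lambda) = 1/lambda^2.
lambda = 20, lambda^2 = 400.
I = 1/400 = 0.002500

0.002500


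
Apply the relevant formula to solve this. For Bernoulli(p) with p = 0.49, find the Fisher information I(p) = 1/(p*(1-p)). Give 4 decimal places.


For Bernoulli(p), Fisher information is I(p) = 1/(p*(1-p)).
p = 0.49, 1-p = 0.51.
p*(1-p) = 0.2499.
I(p) = 1/0.2499 = 4.0016

4.0016


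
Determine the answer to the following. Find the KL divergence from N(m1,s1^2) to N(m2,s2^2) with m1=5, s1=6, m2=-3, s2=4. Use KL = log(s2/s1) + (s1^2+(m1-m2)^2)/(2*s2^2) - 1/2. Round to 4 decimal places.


KL divergence between normal distributions:
KL = log(s2/s1) + (s1^2 + (m1-m2)^2)/(2*s2^2) - 1/2.
log(4/6) = -0.405465.
(6^2 + (5--3)^2)/(2*4^2) = (36 + 64)/32 = 3.125.
KL = -0.405465 + 3.125 - 0.5 = 2.2195

2.2195


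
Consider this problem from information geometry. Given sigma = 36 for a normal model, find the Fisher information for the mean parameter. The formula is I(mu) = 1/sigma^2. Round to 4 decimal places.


The Fisher information for the mean of a normal distribution is I(mu) = 1/sigma^2.
sigma = 36, so sigma^2 = 1296.
I(mu) = 1/1296 = 0.0008

0.0008


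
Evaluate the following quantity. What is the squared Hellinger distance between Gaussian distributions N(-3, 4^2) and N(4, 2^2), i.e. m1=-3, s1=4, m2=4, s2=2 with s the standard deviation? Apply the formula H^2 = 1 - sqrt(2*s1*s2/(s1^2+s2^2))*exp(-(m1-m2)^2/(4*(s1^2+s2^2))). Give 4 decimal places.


Squared Hellinger distance for Gaussians:
H^2 = 1 - sqrt(2*s1*s2/(s1^2+s2^2)) * exp(-(m1-m2)^2/(4*(s1^2+s2^2))).
s1^2 = 16, s2^2 = 4, s1^2+s2^2 = 20.
sqrt(2*4*2/(20)) = 0.894427.
(m1-m2)^2 = (-7)^2 = 49.
exp(-49/(4*20)) = exp(-0.6125) = 0.541994.
H^2 = 1 - 0.894427*0.541994 = 0.5152

0.5152


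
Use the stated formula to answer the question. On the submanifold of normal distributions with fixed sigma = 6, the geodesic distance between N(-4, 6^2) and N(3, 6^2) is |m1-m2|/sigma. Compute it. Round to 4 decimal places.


On the fixed-variance normal subfamily, geodesic distance = |m1-m2|/sigma.
|-4 - 3| = 7.
sigma = 6.
d = 7/6 = 1.1667

1.1667


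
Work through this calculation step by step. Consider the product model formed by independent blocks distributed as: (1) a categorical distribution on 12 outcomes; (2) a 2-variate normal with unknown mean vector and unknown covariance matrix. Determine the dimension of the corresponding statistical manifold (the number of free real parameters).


The dimension of a statistical manifold equals the number of free
(independent) real parameters of the model. For a product of independent
blocks the parameter counts add.
- categorical on 12 outcomes (probabilities sum to 1): 12-1 = 11.
- 2-variate normal: 2 (mean) + 2*3/2 = 3 (symmetric covariance) = 5.
Total = 11 + 5 = 16.
Dimension = 16

16


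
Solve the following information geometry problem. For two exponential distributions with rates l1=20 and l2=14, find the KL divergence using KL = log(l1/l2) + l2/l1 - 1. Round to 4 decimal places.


KL divergence for exponential family:
KL = log(l1/l2) + l2/l1 - 1.
log(20/14) = 0.356675.
14/20 = 0.7.
KL = 0.356675 + 0.7 - 1 = 0.0567

0.0567


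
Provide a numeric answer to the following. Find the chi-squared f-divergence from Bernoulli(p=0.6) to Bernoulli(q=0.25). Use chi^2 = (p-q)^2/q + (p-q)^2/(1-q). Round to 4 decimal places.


Chi-squared divergence between Bernoulli distributions:
chi^2 = (p-q)^2/q + (p-q)^2/(1-q).
p = 0.6, q = 0.25, p-q = 0.35.
(p-q)^2 = 0.1225.
term1 = 0.1225/0.25 = 0.49.
term2 = 0.1225/0.75 = 0.163333.
chi^2 = 0.49 + 0.163333 = 0.6533

0.6533


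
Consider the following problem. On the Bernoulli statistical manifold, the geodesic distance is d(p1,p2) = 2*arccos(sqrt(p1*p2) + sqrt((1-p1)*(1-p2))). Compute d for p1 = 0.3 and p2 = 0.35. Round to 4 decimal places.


Geodesic distance on Bernoulli manifold:
d(p1,p2) = 2*arccos(sqrt(p1*p2) + sqrt((1-p1)*(1-p2))).
sqrt(p1*p2) = sqrt(0.3*0.35) = 0.324037.
sqrt((1-p1)*(1-p2)) = sqrt(0.7*0.65) = 0.674537.
arg = 0.324037 + 0.674537 = 0.998574.
d = 2*arccos(0.998574) = 0.1068

0.1068


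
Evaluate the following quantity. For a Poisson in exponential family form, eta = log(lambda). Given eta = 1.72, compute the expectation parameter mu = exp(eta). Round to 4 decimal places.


Expectation parameter for Poisson exponential family:
mu = exp(eta).
eta = 1.72.
mu = exp(1.72) = 5.5845

5.5845


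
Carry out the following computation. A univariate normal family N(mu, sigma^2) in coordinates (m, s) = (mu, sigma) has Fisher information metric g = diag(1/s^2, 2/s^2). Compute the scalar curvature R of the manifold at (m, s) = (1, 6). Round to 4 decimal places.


The metric has the form g = (A dm^2 + B ds^2)/s^2 with A = 1, B = 2.
Substitute u = sqrt(A/B)*m: g = B*(du^2 + ds^2)/s^2, i.e. B times the
Poincare upper half-plane metric, which has constant Gaussian curvature -1.
Scaling a 2D metric by a constant c divides the Gaussian curvature by c,
so K = -1/B = -1/(2) = -0.5000 everywhere (the point (m, s) = (1, 6) is irrelevant:
the curvature is constant).
Scalar curvature in dimension 2: R = 2K = -2/(2) = -1.0000.

-1.0000


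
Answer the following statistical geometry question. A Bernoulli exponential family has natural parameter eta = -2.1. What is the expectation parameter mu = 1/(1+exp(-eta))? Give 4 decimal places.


Dual coordinate (expectation parameter) for Bernoulli:
mu = 1/(1+exp(-eta)).
eta = -2.1.
exp(-eta) = exp(2.1) = 8.16617.
mu = 1/(1+8.16617) = 0.1091

0.1091


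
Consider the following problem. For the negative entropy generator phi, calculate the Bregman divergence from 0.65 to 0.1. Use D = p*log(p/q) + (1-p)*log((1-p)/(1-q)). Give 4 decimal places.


Bregman divergence with negative entropy generator:
D = p*log(p/q) + (1-p)*log((1-p)/(1-q)).
p = 0.65, q = 0.1.
p*log(p/q) = 0.65*log(0.65/0.1) = 1.216671.
(1-p)*log((1-p)/(1-q)) = 0.35*log(0.35/0.9) = -0.330562.
D = 1.216671 + -0.330562 = 0.8861

0.8861


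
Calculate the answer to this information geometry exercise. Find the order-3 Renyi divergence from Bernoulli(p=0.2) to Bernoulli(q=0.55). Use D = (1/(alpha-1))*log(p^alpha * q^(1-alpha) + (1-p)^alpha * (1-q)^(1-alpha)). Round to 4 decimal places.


Renyi divergence of order alpha between Bernoulli distributions:
D = (1/(alpha-1))*log(p^alpha * q^(1-alpha) + (1-p)^alpha * (1-q)^(1-alpha)).
alpha = 3, p = 0.2, q = 0.55.
p^alpha * q^(1-alpha) = 0.2^3 * 0.55^-2 = 0.026446.
(1-p)^alpha * (1-q)^(1-alpha) = 0.8^3 * 0.45^-2 = 2.528395.
sum = 0.026446 + 2.528395 = 2.554841.
D = (1/2)*log(2.554841) = 0.4690

0.4690


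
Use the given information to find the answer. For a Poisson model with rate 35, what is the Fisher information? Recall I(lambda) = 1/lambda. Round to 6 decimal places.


Fisher information for Poisson: I(lambda) = 1/lambda.
lambda = 35.
I(lambda) = 1/35 = 0.028571

0.028571


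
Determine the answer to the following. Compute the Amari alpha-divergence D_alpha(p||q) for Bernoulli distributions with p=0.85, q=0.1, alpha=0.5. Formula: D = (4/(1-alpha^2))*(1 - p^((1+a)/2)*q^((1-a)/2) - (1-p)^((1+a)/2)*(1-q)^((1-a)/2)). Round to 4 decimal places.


Amari alpha-divergence:
D = (4/(1-alpha^2))*(1 - p^((1+a)/2)*q^((1-a)/2) - (1-p)^((1+a)/2)*(1-q)^((1-a)/2)).
alpha = 0.5, p = 0.85, q = 0.1.
e1 = (1+alpha)/2 = 0.75, e2 = (1-alpha)/2 = 0.25.
t1 = p^e1 * q^e2 = 0.85^0.75 * 0.1^0.25 = 0.497811.
t2 = (1-p)^e1 * (1-q)^e2 = 0.15^0.75 * 0.9^0.25 = 0.234763.
4/(1-alpha^2) = 5.333333.
D = 5.333333*(1 - 0.497811 - 0.234763) = 1.4263

1.4263


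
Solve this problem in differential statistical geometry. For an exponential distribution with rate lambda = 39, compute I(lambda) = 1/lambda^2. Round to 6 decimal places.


Fisher information for exponential: I(lambda) = 1/lambda^2.
lambda = 39, lambda^2 = 1521.
I = 1/1521 = 0.000657

0.000657


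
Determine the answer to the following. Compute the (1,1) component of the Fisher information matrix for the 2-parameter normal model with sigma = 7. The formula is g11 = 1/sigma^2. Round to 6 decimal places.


For the 2-parameter normal family, the Fisher metric has:
  g11 = 1/sigma^2, g22 = 2/sigma^2.
sigma = 7, sigma^2 = 49.
g11 = 0.020408

0.020408


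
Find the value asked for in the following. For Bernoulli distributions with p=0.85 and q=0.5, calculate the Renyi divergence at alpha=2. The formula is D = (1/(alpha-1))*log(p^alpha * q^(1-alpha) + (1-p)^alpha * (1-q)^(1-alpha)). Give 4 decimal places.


Renyi divergence of order alpha between Bernoulli distributions:
D = (1/(alpha-1))*log(p^alpha * q^(1-alpha) + (1-p)^alpha * (1-q)^(1-alpha)).
alpha = 2, p = 0.85, q = 0.5.
p^alpha * q^(1-alpha) = 0.85^2 * 0.5^-1 = 1.445.
(1-p)^alpha * (1-q)^(1-alpha) = 0.15^2 * 0.5^-1 = 0.045.
sum = 1.445 + 0.045 = 1.49.
D = (1/1)*log(1.49) = 0.3988

0.3988


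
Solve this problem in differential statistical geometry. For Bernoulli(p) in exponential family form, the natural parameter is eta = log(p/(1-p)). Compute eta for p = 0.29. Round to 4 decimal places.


Natural parameter for Bernoulli: eta = log(p/(1-p)).
p = 0.29, 1-p = 0.71.
p/(1-p) = 0.408451.
eta = log(0.408451) = -0.8954

-0.8954


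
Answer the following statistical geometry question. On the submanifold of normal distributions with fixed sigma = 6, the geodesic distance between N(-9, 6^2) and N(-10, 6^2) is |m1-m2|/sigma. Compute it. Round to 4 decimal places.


On the fixed-variance normal subfamily, geodesic distance = |m1-m2|/sigma.
|-9 - -10| = 1.
sigma = 6.
d = 1/6 = 0.1667

0.1667


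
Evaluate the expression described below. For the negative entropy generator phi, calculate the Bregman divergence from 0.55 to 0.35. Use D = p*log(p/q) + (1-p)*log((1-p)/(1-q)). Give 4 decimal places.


Bregman divergence with negative entropy generator:
D = p*log(p/q) + (1-p)*log((1-p)/(1-q)).
p = 0.55, q = 0.35.
p*log(p/q) = 0.55*log(0.55/0.35) = 0.248592.
(1-p)*log((1-p)/(1-q)) = 0.45*log(0.45/0.65) = -0.165476.
D = 0.248592 + -0.165476 = 0.0831

0.0831


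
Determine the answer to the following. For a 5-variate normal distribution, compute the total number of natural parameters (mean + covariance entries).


Exponential family dimension calculation:
For 5-dim MVN: mean has 5 params, covariance has 5*6/2 = 15 unique entries.
Total dim = 5 + 15 = 20.

20


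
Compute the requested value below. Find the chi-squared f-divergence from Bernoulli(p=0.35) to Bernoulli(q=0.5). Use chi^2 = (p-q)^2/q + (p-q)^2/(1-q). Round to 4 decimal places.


Chi-squared divergence between Bernoulli distributions:
chi^2 = (p-q)^2/q + (p-q)^2/(1-q).
p = 0.35, q = 0.5, p-q = -0.15.
(p-q)^2 = 0.0225.
term1 = 0.0225/0.5 = 0.045.
term2 = 0.0225/0.5 = 0.045.
chi^2 = 0.045 + 0.045 = 0.0900

0.0900


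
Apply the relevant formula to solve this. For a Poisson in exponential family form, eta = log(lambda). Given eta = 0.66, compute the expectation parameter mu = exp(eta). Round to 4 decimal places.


Expectation parameter for Poisson exponential family:
mu = exp(eta).
eta = 0.66.
mu = exp(0.66) = 1.9348

1.9348


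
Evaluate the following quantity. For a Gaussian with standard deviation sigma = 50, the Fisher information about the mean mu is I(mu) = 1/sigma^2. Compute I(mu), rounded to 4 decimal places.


The Fisher information for the mean of a normal distribution is I(mu) = 1/sigma^2.
sigma = 50, so sigma^2 = 2500.
I(mu) = 1/2500 = 0.0004

0.0004


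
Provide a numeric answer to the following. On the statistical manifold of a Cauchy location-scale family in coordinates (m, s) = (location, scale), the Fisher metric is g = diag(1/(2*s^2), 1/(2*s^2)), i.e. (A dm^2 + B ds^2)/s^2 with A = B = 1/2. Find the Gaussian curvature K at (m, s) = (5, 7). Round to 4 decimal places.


The metric has the form g = (A dm^2 + B ds^2)/s^2 with A = 1/2, B = 1/2.
Substitute u = sqrt(A/B)*m: g = B*(du^2 + ds^2)/s^2, i.e. B times the
Poincare upper half-plane metric, which has constant Gaussian curvature -1.
Scaling a 2D metric by a constant c divides the Gaussian curvature by c,
so K = -1/B = -1/(1/2) = -2.0000 everywhere (the point (m, s) = (5, 7) is irrelevant:
the curvature is constant).
The requested Gaussian curvature is K = -2.0000.

-2.0000


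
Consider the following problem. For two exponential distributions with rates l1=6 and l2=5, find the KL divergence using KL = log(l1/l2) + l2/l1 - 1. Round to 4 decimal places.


KL divergence for exponential family:
KL = log(l1/l2) + l2/l1 - 1.
log(6/5) = 0.182322.
5/6 = 0.833333.
KL = 0.182322 + 0.833333 - 1 = 0.0157

0.0157


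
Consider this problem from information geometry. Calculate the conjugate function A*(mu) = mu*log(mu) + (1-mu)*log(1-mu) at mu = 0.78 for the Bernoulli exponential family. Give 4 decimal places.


Legendre transform for Bernoulli:
A*(mu) = mu*log(mu) + (1-mu)*log(1-mu).
mu = 0.78, 1-mu = 0.22.
mu*log(mu) = 0.78*log(0.78) = -0.1938.
(1-mu)*log(1-mu) = 0.22*log(0.22) = -0.333108.
A* = -0.1938 + -0.333108 = -0.5269

-0.5269


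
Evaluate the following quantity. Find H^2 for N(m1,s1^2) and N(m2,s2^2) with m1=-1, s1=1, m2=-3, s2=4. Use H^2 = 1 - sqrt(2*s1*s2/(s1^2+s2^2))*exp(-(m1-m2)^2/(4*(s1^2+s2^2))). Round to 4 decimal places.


Squared Hellinger distance for Gaussians:
H^2 = 1 - sqrt(2*s1*s2/(s1^2+s2^2)) * exp(-(m1-m2)^2/(4*(s1^2+s2^2))).
s1^2 = 1, s2^2 = 16, s1^2+s2^2 = 17.
sqrt(2*1*4/(17)) = 0.685994.
(m1-m2)^2 = (2)^2 = 4.
exp(-4/(4*17)) = exp(-0.058824) = 0.942873.
H^2 = 1 - 0.685994*0.942873 = 0.3532

0.3532


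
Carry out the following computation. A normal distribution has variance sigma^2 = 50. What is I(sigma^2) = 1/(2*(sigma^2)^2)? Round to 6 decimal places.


Fisher information for variance: I(sigma^2) = 1/(2*sigma^4).
sigma^2 = 50, so sigma^4 = 2500.
I = 1/(2*2500) = 1/5000 = 0.000200

0.000200


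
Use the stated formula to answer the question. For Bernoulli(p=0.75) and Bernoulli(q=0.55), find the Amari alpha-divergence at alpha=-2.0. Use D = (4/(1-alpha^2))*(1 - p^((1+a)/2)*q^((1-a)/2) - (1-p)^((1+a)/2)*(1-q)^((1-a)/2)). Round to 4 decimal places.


Amari alpha-divergence:
D = (4/(1-alpha^2))*(1 - p^((1+a)/2)*q^((1-a)/2) - (1-p)^((1+a)/2)*(1-q)^((1-a)/2)).
alpha = -2.0, p = 0.75, q = 0.55.
e1 = (1+alpha)/2 = -0.5, e2 = (1-alpha)/2 = 1.5.
t1 = p^e1 * q^e2 = 0.75^-0.5 * 0.55^1.5 = 0.470992.
t2 = (1-p)^e1 * (1-q)^e2 = 0.25^-0.5 * 0.45^1.5 = 0.603738.
4/(1-alpha^2) = -1.333333.
D = -1.333333*(1 - 0.470992 - 0.603738) = 0.0996

0.0996


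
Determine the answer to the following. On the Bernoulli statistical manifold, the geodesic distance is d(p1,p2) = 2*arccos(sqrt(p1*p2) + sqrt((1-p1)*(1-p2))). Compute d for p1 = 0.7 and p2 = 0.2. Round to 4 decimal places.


Geodesic distance on Bernoulli manifold:
d(p1,p2) = 2*arccos(sqrt(p1*p2) + sqrt((1-p1)*(1-p2))).
sqrt(p1*p2) = sqrt(0.7*0.2) = 0.374166.
sqrt((1-p1)*(1-p2)) = sqrt(0.3*0.8) = 0.489898.
arg = 0.374166 + 0.489898 = 0.864064.
d = 2*arccos(0.864064) = 1.0550

1.0550


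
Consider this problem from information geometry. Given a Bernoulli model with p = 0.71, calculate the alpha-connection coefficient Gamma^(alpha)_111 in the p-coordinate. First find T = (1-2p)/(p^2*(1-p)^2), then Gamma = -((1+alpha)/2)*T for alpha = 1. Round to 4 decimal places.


Skewness (Amari-Chentsov) tensor: T = (1-2p)/(p^2*(1-p)^2).
p = 0.71, 1-2p = -0.42, p^2 = 0.5041, (1-p)^2 = 0.0841.
T = -0.42/(0.5041 * 0.0841) = -9.906873.
In the p-coordinate, Gamma^(alpha) = Gamma^(0) - (alpha/2)*T with Gamma^(0) = (1/2)*g'(p) = -T/2,
so Gamma^(alpha) = -((1+alpha)/2)*T.
alpha = 1, -(1+alpha)/2 = -1.0.
Gamma = -1.0 * -9.906873 = 9.9069

9.9069


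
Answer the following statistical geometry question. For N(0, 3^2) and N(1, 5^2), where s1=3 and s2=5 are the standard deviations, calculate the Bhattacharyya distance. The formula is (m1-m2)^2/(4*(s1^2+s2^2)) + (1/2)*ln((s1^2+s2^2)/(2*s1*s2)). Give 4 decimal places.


Bhattacharyya distance between two Gaussians:
DB = (m1-m2)^2/(4*(s1^2+s2^2)) + (1/2)*ln((s1^2+s2^2)/(2*s1*s2)).
(m1-m2)^2 = (-1)^2 = 1.
s1^2+s2^2 = 9 + 25 = 34.
term1 = 1/136 = 0.007353.
term2 = 0.5*ln(34/30.0) = 0.062582.
DB = 0.007353 + 0.062582 = 0.0699

0.0699


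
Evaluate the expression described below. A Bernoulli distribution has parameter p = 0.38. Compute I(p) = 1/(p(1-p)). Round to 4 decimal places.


For Bernoulli(p), Fisher information is I(p) = 1/(p*(1-p)).
p = 0.38, 1-p = 0.62.
p*(1-p) = 0.2356.
I(p) = 1/0.2356 = 4.2445

4.2445


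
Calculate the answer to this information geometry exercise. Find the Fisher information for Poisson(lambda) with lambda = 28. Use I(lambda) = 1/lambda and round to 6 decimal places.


Fisher information for Poisson: I(lambda) = 1/lambda.
lambda = 28.
I(lambda) = 1/28 = 0.035714

0.035714


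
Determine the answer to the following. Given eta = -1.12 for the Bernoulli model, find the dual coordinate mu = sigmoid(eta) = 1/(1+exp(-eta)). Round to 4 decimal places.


Dual coordinate (expectation parameter) for Bernoulli:
mu = 1/(1+exp(-eta)).
eta = -1.12.
exp(-eta) = exp(1.12) = 3.064854.
mu = 1/(1+3.064854) = 0.2460

0.2460


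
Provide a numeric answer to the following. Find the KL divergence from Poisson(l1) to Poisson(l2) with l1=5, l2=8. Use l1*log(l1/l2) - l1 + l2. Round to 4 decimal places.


KL divergence for Poisson:
KL = l1*log(l1/l2) - l1 + l2.
l1 = 5, l2 = 8.
log(5/8) = -0.470004.
l1*log(l1/l2) = 5 * -0.470004 = -2.350018.
KL = -2.350018 - 5 + 8 = 0.6500

0.6500


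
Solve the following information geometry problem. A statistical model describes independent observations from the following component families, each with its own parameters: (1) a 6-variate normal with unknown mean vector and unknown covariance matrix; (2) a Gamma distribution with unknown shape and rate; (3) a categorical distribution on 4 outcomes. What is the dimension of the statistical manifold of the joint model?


The dimension of a statistical manifold equals the number of free
(independent) real parameters of the model. For a product of independent
blocks the parameter counts add.
- 6-variate normal: 6 (mean) + 6*7/2 = 21 (symmetric covariance) = 27.
- Gamma (shape, rate): 2.
- categorical on 4 outcomes (probabilities sum to 1): 4-1 = 3.
Total = 27 + 2 + 3 = 32.
Dimension = 32

32


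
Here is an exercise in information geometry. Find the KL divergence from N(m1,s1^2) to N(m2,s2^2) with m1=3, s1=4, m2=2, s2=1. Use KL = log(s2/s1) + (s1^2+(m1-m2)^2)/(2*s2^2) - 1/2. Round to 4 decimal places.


KL divergence between normal distributions:
KL = log(s2/s1) + (s1^2 + (m1-m2)^2)/(2*s2^2) - 1/2.
log(1/4) = -1.386294.
(4^2 + (3-2)^2)/(2*1^2) = (16 + 1)/2 = 8.5.
KL = -1.386294 + 8.5 - 0.5 = 6.6137

6.6137


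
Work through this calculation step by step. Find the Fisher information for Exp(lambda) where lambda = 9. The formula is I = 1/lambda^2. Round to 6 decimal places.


Fisher information for exponential: I(lambda) = 1/lambda^2.
lambda = 9, lambda^2 = 81.
I = 1/81 = 0.012346

0.012346


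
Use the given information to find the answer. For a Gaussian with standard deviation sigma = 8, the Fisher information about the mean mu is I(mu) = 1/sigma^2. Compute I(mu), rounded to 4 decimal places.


The Fisher information for the mean of a normal distribution is I(mu) = 1/sigma^2.
sigma = 8, so sigma^2 = 64.
I(mu) = 1/64 = 0.0156

0.0156


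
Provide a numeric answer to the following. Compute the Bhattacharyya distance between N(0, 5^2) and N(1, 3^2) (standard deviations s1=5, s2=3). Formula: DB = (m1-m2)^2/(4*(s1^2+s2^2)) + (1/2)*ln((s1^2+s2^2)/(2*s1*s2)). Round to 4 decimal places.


Bhattacharyya distance between two Gaussians:
DB = (m1-m2)^2/(4*(s1^2+s2^2)) + (1/2)*ln((s1^2+s2^2)/(2*s1*s2)).
(m1-m2)^2 = (-1)^2 = 1.
s1^2+s2^2 = 25 + 9 = 34.
term1 = 1/136 = 0.007353.
term2 = 0.5*ln(34/30.0) = 0.062582.
DB = 0.007353 + 0.062582 = 0.0699

0.0699


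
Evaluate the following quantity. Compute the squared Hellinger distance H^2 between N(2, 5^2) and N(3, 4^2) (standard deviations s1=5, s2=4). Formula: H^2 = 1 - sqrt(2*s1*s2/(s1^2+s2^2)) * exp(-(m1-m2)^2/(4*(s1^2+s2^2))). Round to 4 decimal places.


Squared Hellinger distance for Gaussians:
H^2 = 1 - sqrt(2*s1*s2/(s1^2+s2^2)) * exp(-(m1-m2)^2/(4*(s1^2+s2^2))).
s1^2 = 25, s2^2 = 16, s1^2+s2^2 = 41.
sqrt(2*5*4/(41)) = 0.98773.
(m1-m2)^2 = (-1)^2 = 1.
exp(-1/(4*41)) = exp(-0.006098) = 0.993921.
H^2 = 1 - 0.98773*0.993921 = 0.0183

0.0183


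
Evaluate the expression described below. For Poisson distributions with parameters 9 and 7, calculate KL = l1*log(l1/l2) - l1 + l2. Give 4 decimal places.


KL divergence for Poisson:
KL = l1*log(l1/l2) - l1 + l2.
l1 = 9, l2 = 7.
log(9/7) = 0.251314.
l1*log(l1/l2) = 9 * 0.251314 = 2.26183.
KL = 2.26183 - 9 + 7 = 0.2618

0.2618


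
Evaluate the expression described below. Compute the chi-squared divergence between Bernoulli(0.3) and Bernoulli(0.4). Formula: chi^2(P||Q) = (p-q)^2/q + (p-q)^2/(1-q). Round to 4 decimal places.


Chi-squared divergence between Bernoulli distributions:
chi^2 = (p-q)^2/q + (p-q)^2/(1-q).
p = 0.3, q = 0.4, p-q = -0.1.
(p-q)^2 = 0.01.
term1 = 0.01/0.4 = 0.025.
term2 = 0.01/0.6 = 0.016667.
chi^2 = 0.025 + 0.016667 = 0.0417

0.0417


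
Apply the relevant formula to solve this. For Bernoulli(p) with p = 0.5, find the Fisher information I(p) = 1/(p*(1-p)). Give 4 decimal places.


For Bernoulli(p), Fisher information is I(p) = 1/(p*(1-p)).
p = 0.5, 1-p = 0.5.
p*(1-p) = 0.25.
I(p) = 1/0.25 = 4.0000

4.0000


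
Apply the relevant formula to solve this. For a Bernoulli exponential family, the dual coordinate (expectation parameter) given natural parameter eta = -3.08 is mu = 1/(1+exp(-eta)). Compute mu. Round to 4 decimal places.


Dual coordinate (expectation parameter) for Bernoulli:
mu = 1/(1+exp(-eta)).
eta = -3.08.
exp(-eta) = exp(3.08) = 21.758402.
mu = 1/(1+21.758402) = 0.0439

0.0439


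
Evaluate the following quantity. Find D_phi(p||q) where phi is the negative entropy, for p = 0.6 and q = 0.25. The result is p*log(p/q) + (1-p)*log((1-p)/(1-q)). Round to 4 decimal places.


Bregman divergence with negative entropy generator:
D = p*log(p/q) + (1-p)*log((1-p)/(1-q)).
p = 0.6, q = 0.25.
p*log(p/q) = 0.6*log(0.6/0.25) = 0.525281.
(1-p)*log((1-p)/(1-q)) = 0.4*log(0.4/0.75) = -0.251443.
D = 0.525281 + -0.251443 = 0.2738

0.2738


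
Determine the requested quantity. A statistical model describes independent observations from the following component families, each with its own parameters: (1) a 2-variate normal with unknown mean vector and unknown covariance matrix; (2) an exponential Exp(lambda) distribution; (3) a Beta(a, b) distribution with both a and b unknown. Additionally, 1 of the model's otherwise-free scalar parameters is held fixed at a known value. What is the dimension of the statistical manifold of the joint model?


The dimension of a statistical manifold equals the number of free
(independent) real parameters of the model. For a product of independent
blocks the parameter counts add.
- 2-variate normal: 2 (mean) + 2*3/2 = 3 (symmetric covariance) = 5.
- exponential (lambda): 1.
- Beta (a, b): 2.
Total = 5 + 1 + 2 = 8.
1 parameter(s) fixed at known values: 8 - 1 = 7.
Dimension = 7

7


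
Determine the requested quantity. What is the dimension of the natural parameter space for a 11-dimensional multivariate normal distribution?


Exponential family dimension calculation:
For 11-dim MVN: mean has 11 params, covariance has 11*12/2 = 66 unique entries.
Total dim = 11 + 66 = 77.

77


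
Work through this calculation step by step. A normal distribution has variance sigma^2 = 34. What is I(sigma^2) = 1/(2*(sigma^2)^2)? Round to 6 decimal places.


Fisher information for variance: I(sigma^2) = 1/(2*sigma^4).
sigma^2 = 34, so sigma^4 = 1156.
I = 1/(2*1156) = 1/2312 = 0.000433

0.000433


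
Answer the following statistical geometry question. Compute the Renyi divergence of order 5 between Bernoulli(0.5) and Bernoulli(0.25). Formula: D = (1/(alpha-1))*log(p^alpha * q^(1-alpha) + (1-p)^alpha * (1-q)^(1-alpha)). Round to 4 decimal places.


Renyi divergence of order alpha between Bernoulli distributions:
D = (1/(alpha-1))*log(p^alpha * q^(1-alpha) + (1-p)^alpha * (1-q)^(1-alpha)).
alpha = 5, p = 0.5, q = 0.25.
p^alpha * q^(1-alpha) = 0.5^5 * 0.25^-4 = 8.0.
(1-p)^alpha * (1-q)^(1-alpha) = 0.5^5 * 0.75^-4 = 0.098765.
sum = 8.0 + 0.098765 = 8.098765.
D = (1/4)*log(8.098765) = 0.5229

0.5229


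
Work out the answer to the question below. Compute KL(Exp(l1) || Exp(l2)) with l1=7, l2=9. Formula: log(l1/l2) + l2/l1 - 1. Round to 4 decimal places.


KL divergence for exponential family:
KL = log(l1/l2) + l2/l1 - 1.
log(7/9) = -0.251314.
9/7 = 1.285714.
KL = -0.251314 + 1.285714 - 1 = 0.0344

0.0344


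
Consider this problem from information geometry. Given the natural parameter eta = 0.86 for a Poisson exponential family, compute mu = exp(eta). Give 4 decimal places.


Expectation parameter for Poisson exponential family:
mu = exp(eta).
eta = 0.86.
mu = exp(0.86) = 2.3632

2.3632


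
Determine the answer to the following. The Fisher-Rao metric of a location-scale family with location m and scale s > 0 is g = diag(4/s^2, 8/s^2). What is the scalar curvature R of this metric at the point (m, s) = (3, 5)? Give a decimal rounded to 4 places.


The metric has the form g = (A dm^2 + B ds^2)/s^2 with A = 4, B = 8.
Substitute u = sqrt(A/B)*m: g = B*(du^2 + ds^2)/s^2, i.e. B times the
Poincare upper half-plane metric, which has constant Gaussian curvature -1.
Scaling a 2D metric by a constant c divides the Gaussian curvature by c,
so K = -1/B = -1/(8) = -0.1250 everywhere (the point (m, s) = (3, 5) is irrelevant:
the curvature is constant).
Scalar curvature in dimension 2: R = 2K = -2/(8) = -0.2500.

-0.2500


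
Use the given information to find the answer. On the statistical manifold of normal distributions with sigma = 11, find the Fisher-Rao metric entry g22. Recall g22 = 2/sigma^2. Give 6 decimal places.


For the 2-parameter normal family, the Fisher metric has:
  g11 = 1/sigma^2, g22 = 2/sigma^2.
sigma = 11, sigma^2 = 121.
g22 = 0.016529

0.016529


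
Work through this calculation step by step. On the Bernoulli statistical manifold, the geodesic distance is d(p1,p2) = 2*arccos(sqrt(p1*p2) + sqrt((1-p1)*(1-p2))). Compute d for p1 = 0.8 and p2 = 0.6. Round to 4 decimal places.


Geodesic distance on Bernoulli manifold:
d(p1,p2) = 2*arccos(sqrt(p1*p2) + sqrt((1-p1)*(1-p2))).
sqrt(p1*p2) = sqrt(0.8*0.6) = 0.69282.
sqrt((1-p1)*(1-p2)) = sqrt(0.2*0.4) = 0.282843.
arg = 0.69282 + 0.282843 = 0.975663.
d = 2*arccos(0.975663) = 0.4421

0.4421


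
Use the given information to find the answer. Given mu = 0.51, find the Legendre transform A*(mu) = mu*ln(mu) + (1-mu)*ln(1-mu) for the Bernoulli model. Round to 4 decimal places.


Legendre transform for Bernoulli:
A*(mu) = mu*log(mu) + (1-mu)*log(1-mu).
mu = 0.51, 1-mu = 0.49.
mu*log(mu) = 0.51*log(0.51) = -0.343406.
(1-mu)*log(1-mu) = 0.49*log(0.49) = -0.349541.
A* = -0.343406 + -0.349541 = -0.6929

-0.6929


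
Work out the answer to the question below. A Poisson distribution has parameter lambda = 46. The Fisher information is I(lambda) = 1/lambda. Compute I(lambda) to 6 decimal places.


Fisher information for Poisson: I(lambda) = 1/lambda.
lambda = 46.
I(lambda) = 1/46 = 0.021739

0.021739


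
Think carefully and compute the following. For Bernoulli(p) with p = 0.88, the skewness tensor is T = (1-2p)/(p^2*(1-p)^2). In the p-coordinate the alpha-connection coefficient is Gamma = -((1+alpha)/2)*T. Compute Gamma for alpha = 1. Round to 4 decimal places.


Skewness (Amari-Chentsov) tensor: T = (1-2p)/(p^2*(1-p)^2).
p = 0.88, 1-2p = -0.76, p^2 = 0.7744, (1-p)^2 = 0.0144.
T = -0.76/(0.7744 * 0.0144) = -68.153122.
In the p-coordinate, Gamma^(alpha) = Gamma^(0) - (alpha/2)*T with Gamma^(0) = (1/2)*g'(p) = -T/2,
so Gamma^(alpha) = -((1+alpha)/2)*T.
alpha = 1, -(1+alpha)/2 = -1.0.
Gamma = -1.0 * -68.153122 = 68.1531

68.1531


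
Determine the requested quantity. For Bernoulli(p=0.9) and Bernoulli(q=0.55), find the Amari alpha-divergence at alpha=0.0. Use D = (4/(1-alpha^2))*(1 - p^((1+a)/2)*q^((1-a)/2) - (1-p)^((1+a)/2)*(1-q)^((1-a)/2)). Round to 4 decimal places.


Amari alpha-divergence:
D = (4/(1-alpha^2))*(1 - p^((1+a)/2)*q^((1-a)/2) - (1-p)^((1+a)/2)*(1-q)^((1-a)/2)).
alpha = 0.0, p = 0.9, q = 0.55.
e1 = (1+alpha)/2 = 0.5, e2 = (1-alpha)/2 = 0.5.
t1 = p^e1 * q^e2 = 0.9^0.5 * 0.55^0.5 = 0.703562.
t2 = (1-p)^e1 * (1-q)^e2 = 0.1^0.5 * 0.45^0.5 = 0.212132.
4/(1-alpha^2) = 4.0.
D = 4.0*(1 - 0.703562 - 0.212132) = 0.3372

0.3372


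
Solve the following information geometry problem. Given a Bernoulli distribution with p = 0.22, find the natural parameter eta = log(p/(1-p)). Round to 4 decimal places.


Natural parameter for Bernoulli: eta = log(p/(1-p)).
p = 0.22, 1-p = 0.78.
p/(1-p) = 0.282051.
eta = log(0.282051) = -1.2657

-1.2657


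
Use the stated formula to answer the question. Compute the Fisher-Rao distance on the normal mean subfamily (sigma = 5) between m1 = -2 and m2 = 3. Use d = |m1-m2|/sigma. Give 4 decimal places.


On the fixed-variance normal subfamily, geodesic distance = |m1-m2|/sigma.
|-2 - 3| = 5.
sigma = 5.
d = 5/5 = 1.0000

1.0000


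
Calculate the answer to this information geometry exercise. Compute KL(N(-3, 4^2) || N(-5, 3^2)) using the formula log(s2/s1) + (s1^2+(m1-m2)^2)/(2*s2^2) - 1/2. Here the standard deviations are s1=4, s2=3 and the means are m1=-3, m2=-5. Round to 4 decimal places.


KL divergence between normal distributions:
KL = log(s2/s1) + (s1^2 + (m1-m2)^2)/(2*s2^2) - 1/2.
log(3/4) = -0.287682.
(4^2 + (-3--5)^2)/(2*3^2) = (16 + 4)/18 = 1.111111.
KL = -0.287682 + 1.111111 - 0.5 = 0.3234

0.3234


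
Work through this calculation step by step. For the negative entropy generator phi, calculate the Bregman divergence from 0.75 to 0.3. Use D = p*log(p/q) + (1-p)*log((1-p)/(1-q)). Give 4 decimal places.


Bregman divergence with negative entropy generator:
D = p*log(p/q) + (1-p)*log((1-p)/(1-q)).
p = 0.75, q = 0.3.
p*log(p/q) = 0.75*log(0.75/0.3) = 0.687218.
(1-p)*log((1-p)/(1-q)) = 0.25*log(0.25/0.7) = -0.257405.
D = 0.687218 + -0.257405 = 0.4298

0.4298


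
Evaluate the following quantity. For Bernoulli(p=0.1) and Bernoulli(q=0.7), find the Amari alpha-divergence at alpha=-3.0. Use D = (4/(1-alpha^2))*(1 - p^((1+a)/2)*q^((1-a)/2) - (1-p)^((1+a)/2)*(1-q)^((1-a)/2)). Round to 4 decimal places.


Amari alpha-divergence:
D = (4/(1-alpha^2))*(1 - p^((1+a)/2)*q^((1-a)/2) - (1-p)^((1+a)/2)*(1-q)^((1-a)/2)).
alpha = -3.0, p = 0.1, q = 0.7.
e1 = (1+alpha)/2 = -1.0, e2 = (1-alpha)/2 = 2.0.
t1 = p^e1 * q^e2 = 0.1^-1.0 * 0.7^2.0 = 4.9.
t2 = (1-p)^e1 * (1-q)^e2 = 0.9^-1.0 * 0.3^2.0 = 0.1.
4/(1-alpha^2) = -0.5.
D = -0.5*(1 - 4.9 - 0.1) = 2.0000

2.0000


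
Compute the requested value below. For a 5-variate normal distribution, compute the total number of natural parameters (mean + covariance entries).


Exponential family dimension calculation:
For 5-dim MVN: mean has 5 params, covariance has 5*6/2 = 15 unique entries.
Total dim = 5 + 15 = 20.

20


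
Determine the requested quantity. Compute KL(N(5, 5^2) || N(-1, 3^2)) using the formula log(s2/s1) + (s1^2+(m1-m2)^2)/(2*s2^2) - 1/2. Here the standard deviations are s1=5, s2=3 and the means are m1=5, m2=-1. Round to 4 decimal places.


KL divergence between normal distributions:
KL = log(s2/s1) + (s1^2 + (m1-m2)^2)/(2*s2^2) - 1/2.
log(3/5) = -0.510826.
(5^2 + (5--1)^2)/(2*3^2) = (25 + 36)/18 = 3.388889.
KL = -0.510826 + 3.388889 - 0.5 = 2.3781

2.3781


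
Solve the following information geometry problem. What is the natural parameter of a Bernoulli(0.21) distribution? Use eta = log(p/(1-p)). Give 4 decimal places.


Natural parameter for Bernoulli: eta = log(p/(1-p)).
p = 0.21, 1-p = 0.79.
p/(1-p) = 0.265823.
eta = log(0.265823) = -1.3249

-1.3249


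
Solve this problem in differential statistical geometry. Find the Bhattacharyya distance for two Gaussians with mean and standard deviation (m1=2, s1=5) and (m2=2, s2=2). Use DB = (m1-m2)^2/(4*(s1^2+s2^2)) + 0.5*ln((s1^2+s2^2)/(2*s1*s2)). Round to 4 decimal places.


Bhattacharyya distance between two Gaussians:
DB = (m1-m2)^2/(4*(s1^2+s2^2)) + (1/2)*ln((s1^2+s2^2)/(2*s1*s2)).
(m1-m2)^2 = (0)^2 = 0.
s1^2+s2^2 = 25 + 4 = 29.
term1 = 0/116 = 0.0.
term2 = 0.5*ln(29/20.0) = 0.185782.
DB = 0.0 + 0.185782 = 0.1858

0.1858


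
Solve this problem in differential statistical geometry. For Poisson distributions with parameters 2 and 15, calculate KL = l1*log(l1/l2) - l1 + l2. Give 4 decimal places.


KL divergence for Poisson:
KL = l1*log(l1/l2) - l1 + l2.
l1 = 2, l2 = 15.
log(2/15) = -2.014903.
l1*log(l1/l2) = 2 * -2.014903 = -4.029806.
KL = -4.029806 - 2 + 15 = 8.9702

8.9702


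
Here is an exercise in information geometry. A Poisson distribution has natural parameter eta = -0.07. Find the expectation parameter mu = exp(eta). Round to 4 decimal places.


Expectation parameter for Poisson exponential family:
mu = exp(eta).
eta = -0.07.
mu = exp(-0.07) = 0.9324

0.9324


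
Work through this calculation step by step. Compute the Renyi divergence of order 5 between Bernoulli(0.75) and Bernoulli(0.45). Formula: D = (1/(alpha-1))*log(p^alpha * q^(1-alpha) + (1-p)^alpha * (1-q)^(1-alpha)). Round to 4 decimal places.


Renyi divergence of order alpha between Bernoulli distributions:
D = (1/(alpha-1))*log(p^alpha * q^(1-alpha) + (1-p)^alpha * (1-q)^(1-alpha)).
alpha = 5, p = 0.75, q = 0.45.
p^alpha * q^(1-alpha) = 0.75^5 * 0.45^-4 = 5.787037.
(1-p)^alpha * (1-q)^(1-alpha) = 0.25^5 * 0.55^-4 = 0.010672.
sum = 5.787037 + 0.010672 = 5.797709.
D = (1/4)*log(5.797709) = 0.4394

0.4394
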